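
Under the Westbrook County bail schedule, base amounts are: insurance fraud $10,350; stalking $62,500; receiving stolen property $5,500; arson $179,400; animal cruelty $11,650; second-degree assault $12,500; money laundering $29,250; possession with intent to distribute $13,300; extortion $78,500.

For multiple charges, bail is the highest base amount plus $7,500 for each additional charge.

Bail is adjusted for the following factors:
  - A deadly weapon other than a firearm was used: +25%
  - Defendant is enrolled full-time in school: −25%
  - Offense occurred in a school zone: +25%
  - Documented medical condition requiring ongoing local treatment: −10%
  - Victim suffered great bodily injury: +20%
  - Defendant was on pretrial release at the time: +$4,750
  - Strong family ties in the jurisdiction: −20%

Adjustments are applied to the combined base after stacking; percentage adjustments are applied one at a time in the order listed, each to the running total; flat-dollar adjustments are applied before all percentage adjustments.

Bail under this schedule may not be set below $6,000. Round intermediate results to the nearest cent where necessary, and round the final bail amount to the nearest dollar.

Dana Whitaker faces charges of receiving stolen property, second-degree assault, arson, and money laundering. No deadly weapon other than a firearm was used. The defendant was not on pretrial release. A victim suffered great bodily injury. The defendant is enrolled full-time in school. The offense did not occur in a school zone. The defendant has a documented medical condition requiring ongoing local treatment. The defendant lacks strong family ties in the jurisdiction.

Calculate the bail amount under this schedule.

$163,539

Base amounts from the schedule: receiving stolen property $5,500; second-degree assault $12,500; arson $179,400; money laundering $29,250.
Stacking rule: highest base plus $7,500 per additional charge. Highest is arson at $179,400; 3 additional charges → +$22,500. Combined base = $201,900.
Defendant is enrolled full-time in school (−25%): $201,900 × 0.75 = $151,425.
Documented medical condition requiring ongoing local treatment (−10%): $151,425 × 0.9 = $136,282.50.
Victim suffered great bodily injury (+20%): $136,282.50 × 1.2 = $163,539.
$163,539 is at or above the $6,000 minimum.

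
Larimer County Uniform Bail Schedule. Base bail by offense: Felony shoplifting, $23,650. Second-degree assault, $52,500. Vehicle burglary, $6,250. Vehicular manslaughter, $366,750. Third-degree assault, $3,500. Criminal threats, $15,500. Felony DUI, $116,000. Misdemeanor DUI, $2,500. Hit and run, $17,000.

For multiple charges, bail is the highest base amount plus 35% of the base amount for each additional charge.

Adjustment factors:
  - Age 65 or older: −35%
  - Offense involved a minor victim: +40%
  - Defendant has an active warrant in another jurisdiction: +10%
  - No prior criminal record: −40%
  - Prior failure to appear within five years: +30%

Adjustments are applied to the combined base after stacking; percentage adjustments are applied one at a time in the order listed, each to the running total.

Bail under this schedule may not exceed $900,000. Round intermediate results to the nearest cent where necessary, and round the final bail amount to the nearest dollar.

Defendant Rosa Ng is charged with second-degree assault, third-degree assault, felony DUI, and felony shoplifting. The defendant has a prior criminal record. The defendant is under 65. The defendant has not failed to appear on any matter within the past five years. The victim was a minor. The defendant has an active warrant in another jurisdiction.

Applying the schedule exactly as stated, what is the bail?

Base amounts from the schedule: second-degree assault $52,500; third-degree assault $3,500; felony DUI $116,000; felony shoplifting $23,650.
Stacking rule: highest base plus 35% of each additional charge. Highest is felony DUI at $116,000. Additional: $52,500 × 35% = $18,375; $3,500 × 35% = $1,225; $23,650 × 35% = $8,277.50. Combined base = $116,000 + $27,877.50 = $143,877.50.
Offense involved a minor victim (+40%): $143,877.50 × 1.4 = $201,428.50.
Defendant has an active warrant in another jurisdiction (+10%): $201,428.50 × 1.1 = $221,571.35.
$221,571.35 is within the $900,000 maximum.
Rounded to the nearest dollar: $221,571.

$221,571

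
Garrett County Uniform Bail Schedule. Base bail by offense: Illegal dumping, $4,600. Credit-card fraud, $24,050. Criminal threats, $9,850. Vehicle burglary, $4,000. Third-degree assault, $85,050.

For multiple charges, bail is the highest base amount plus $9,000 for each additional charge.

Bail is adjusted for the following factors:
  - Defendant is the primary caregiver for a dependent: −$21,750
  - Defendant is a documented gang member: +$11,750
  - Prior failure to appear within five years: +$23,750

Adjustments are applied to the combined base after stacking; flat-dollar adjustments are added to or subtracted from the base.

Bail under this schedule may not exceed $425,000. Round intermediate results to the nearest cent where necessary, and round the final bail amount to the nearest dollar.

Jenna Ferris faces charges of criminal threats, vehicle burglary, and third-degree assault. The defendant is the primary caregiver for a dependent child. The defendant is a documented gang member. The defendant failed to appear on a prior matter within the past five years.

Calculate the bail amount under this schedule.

Base amounts from the schedule: criminal threats $9,850; vehicle burglary $4,000; third-degree assault $85,050.
Stacking rule: highest base plus $9,000 per additional charge. Highest is third-degree assault at $85,050; 2 additional charges → +$18,000. Combined base = $103,050.
Defendant is the primary caregiver for a dependent (−$21,750 flat): $103,050 − $21,750 = $81,300.
Defendant is a documented gang member (+$11,750 flat): $81,300 + $11,750 = $93,050.
Prior failure to appear within five years (+$23,750 flat): $93,050 + $23,750 = $116,800.
$116,800 is within the $425,000 maximum.

$116,800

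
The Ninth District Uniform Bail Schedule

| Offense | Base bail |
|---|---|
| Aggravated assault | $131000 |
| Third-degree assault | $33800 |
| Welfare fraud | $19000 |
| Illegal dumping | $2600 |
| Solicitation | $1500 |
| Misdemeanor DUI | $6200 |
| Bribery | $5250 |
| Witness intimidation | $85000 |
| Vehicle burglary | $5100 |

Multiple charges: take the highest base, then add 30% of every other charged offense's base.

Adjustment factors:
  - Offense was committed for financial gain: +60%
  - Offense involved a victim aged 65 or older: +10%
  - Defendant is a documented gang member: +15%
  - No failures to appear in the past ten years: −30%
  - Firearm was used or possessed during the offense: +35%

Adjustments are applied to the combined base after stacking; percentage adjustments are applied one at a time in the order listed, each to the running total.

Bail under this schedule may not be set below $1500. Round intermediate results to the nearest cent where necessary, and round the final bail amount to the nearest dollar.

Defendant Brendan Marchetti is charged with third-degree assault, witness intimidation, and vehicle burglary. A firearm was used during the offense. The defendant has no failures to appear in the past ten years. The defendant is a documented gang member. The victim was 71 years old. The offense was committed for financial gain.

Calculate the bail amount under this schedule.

$184899

Base amounts from the schedule: third-degree assault $33800; witness intimidation $85000; vehicle burglary $5100.
Stacking rule: highest base plus 30% of each additional charge. Highest is witness intimidation at $85000. Additional: $33800 × 30% = $10140; $5100 × 30% = $1530. Combined base = $85000 + $11670 = $96670.
Offense was committed for financial gain (+60%): $96670 × 1.6 = $154672.
Offense involved a victim aged 65 or older (+10%): $154672 × 1.1 = $170139.20.
Defendant is a documented gang member (+15%): $170139.20 × 1.15 = $195660.08.
No failures to appear in the past ten years (−30%): $195660.08 × 0.7 = $136962.06.
Firearm was used or possessed during the offense (+35%): $136962.06 × 1.35 = $184898.78.
$184898.78 is at or above the $1500 minimum.
Rounded to the nearest dollar: $184899.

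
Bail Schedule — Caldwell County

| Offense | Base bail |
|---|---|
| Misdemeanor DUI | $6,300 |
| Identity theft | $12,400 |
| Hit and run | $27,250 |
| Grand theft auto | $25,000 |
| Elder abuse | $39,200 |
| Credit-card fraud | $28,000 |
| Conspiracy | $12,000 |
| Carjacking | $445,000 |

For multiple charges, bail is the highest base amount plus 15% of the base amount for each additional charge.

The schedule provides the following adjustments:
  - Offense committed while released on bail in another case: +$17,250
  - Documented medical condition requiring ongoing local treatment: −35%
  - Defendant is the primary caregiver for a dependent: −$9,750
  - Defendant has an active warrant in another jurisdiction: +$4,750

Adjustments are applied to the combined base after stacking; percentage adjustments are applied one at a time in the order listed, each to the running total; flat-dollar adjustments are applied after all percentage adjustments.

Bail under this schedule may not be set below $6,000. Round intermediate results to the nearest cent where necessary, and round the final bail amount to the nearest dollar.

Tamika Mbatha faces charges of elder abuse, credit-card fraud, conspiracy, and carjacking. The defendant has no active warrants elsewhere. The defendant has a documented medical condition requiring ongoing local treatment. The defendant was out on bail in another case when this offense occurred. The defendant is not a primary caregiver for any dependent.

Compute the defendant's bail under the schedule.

$314,222

Base amounts from the schedule: elder abuse $39,200; credit-card fraud $28,000; conspiracy $12,000; carjacking $445,000.
Stacking rule: highest base plus 15% of each additional charge. Highest is carjacking at $445,000. Additional: $39,200 × 15% = $5,880; $28,000 × 15% = $4,200; $12,000 × 15% = $1,800. Combined base = $445,000 + $11,880 = $456,880.
Documented medical condition requiring ongoing local treatment (−35%): $456,880 × 0.65 = $296,972.
Offense committed while released on bail in another case (+$17,250 flat): $296,972 + $17,250 = $314,222.
$314,222 is at or above the $6,000 minimum.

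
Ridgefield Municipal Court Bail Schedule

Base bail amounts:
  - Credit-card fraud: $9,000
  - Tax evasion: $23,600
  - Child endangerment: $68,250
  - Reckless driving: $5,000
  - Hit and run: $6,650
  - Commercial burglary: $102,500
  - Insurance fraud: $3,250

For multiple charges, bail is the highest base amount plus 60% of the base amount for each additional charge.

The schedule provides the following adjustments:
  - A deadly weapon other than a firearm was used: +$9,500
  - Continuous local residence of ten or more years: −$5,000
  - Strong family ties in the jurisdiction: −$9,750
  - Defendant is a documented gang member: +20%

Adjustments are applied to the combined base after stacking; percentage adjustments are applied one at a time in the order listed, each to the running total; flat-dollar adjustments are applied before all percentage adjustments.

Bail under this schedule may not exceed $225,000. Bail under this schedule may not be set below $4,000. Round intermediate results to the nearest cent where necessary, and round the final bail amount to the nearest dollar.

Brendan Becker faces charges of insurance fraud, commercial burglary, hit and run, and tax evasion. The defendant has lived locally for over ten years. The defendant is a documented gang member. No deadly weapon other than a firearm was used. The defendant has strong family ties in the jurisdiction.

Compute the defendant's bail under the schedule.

Base amounts from the schedule: insurance fraud $3,250; commercial burglary $102,500; hit and run $6,650; tax evasion $23,600.
Stacking rule: highest base plus 60% of each additional charge. Highest is commercial burglary at $102,500. Additional: $3,250 × 60% = $1,950; $6,650 × 60% = $3,990; $23,600 × 60% = $14,160. Combined base = $102,500 + $20,100 = $122,600.
Continuous local residence of ten or more years (−$5,000 flat): $122,600 − $5,000 = $117,600.
Strong family ties in the jurisdiction (−$9,750 flat): $117,600 − $9,750 = $107,850.
Defendant is a documented gang member (+20%): $107,850 × 1.2 = $129,420.
$129,420 is within the $225,000 maximum.
$129,420 is at or above the $4,000 minimum.

$129,420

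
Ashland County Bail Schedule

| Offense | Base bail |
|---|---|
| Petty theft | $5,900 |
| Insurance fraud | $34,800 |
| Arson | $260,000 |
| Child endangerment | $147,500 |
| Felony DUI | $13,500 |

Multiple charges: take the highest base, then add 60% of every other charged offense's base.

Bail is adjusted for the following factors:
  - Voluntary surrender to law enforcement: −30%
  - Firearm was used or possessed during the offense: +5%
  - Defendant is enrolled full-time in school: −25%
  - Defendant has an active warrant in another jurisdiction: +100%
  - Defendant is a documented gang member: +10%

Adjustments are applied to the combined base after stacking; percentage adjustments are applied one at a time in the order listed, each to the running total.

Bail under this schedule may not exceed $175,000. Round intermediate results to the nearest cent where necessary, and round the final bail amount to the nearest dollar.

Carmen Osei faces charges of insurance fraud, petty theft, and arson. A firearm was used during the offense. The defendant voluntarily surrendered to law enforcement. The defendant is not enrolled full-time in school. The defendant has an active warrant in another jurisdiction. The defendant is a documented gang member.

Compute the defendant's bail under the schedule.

$175,000

Base amounts from the schedule: insurance fraud $34,800; petty theft $5,900; arson $260,000.
Stacking rule: highest base plus 60% of each additional charge. Highest is arson at $260,000. Additional: $34,800 × 60% = $20,880; $5,900 × 60% = $3,540. Combined base = $260,000 + $24,420 = $284,420.
Voluntary surrender to law enforcement (−30%): $284,420 × 0.7 = $199,094.
Firearm was used or possessed during the offense (+5%): $199,094 × 1.05 = $209,048.70.
Defendant has an active warrant in another jurisdiction (+100%): $209,048.70 × 2 = $418,097.40.
Defendant is a documented gang member (+10%): $418,097.40 × 1.1 = $459,907.14.
Result $459,907.14 exceeds the maximum of $175,000; bail is capped at $175,000.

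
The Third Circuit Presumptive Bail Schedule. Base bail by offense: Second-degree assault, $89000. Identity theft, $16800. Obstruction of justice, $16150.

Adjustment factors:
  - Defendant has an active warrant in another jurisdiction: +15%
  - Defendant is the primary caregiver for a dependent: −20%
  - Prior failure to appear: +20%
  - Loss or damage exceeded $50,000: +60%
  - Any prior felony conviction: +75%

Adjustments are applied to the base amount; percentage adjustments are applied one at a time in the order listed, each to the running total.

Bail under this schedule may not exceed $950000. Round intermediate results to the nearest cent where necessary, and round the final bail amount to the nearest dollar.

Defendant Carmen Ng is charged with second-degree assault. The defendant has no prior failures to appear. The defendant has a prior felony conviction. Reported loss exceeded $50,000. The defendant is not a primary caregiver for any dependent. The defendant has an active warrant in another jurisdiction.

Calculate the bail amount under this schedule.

$286580

Base amounts from the schedule: second-degree assault $89000.
Single charge. Combined base = $89000.
Defendant has an active warrant in another jurisdiction (+15%): $89000 × 1.15 = $102350.
Loss or damage exceeded $50,000 (+60%): $102350 × 1.6 = $163760.
Any prior felony conviction (+75%): $163760 × 1.75 = $286580.
$286580 is within the $950000 maximum.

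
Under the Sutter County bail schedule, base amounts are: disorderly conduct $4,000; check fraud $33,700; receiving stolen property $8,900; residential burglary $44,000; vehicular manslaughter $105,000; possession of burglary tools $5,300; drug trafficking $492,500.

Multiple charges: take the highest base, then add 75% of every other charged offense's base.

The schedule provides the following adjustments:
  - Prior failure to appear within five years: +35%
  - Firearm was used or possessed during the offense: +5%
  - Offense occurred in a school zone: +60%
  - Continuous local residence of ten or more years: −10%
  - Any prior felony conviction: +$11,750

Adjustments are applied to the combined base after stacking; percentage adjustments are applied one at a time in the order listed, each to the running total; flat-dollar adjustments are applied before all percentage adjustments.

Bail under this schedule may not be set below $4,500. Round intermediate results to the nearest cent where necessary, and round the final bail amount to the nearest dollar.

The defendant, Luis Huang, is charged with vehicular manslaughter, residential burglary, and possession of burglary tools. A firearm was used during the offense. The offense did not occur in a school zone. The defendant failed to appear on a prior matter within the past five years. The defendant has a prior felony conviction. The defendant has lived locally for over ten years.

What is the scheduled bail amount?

$196,115

Base amounts from the schedule: vehicular manslaughter $105,000; residential burglary $44,000; possession of burglary tools $5,300.
Stacking rule: highest base plus 75% of each additional charge. Highest is vehicular manslaughter at $105,000. Additional: $44,000 × 75% = $33,000; $5,300 × 75% = $3,975. Combined base = $105,000 + $36,975 = $141,975.
Any prior felony conviction (+$11,750 flat): $141,975 + $11,750 = $153,725.
Prior failure to appear within five years (+35%): $153,725 × 1.35 = $207,528.75.
Firearm was used or possessed during the offense (+5%): $207,528.75 × 1.05 = $217,905.19.
Continuous local residence of ten or more years (−10%): $217,905.19 × 0.9 = $196,114.67.
$196,114.67 is at or above the $4,500 minimum.
Rounded to the nearest dollar: $196,115.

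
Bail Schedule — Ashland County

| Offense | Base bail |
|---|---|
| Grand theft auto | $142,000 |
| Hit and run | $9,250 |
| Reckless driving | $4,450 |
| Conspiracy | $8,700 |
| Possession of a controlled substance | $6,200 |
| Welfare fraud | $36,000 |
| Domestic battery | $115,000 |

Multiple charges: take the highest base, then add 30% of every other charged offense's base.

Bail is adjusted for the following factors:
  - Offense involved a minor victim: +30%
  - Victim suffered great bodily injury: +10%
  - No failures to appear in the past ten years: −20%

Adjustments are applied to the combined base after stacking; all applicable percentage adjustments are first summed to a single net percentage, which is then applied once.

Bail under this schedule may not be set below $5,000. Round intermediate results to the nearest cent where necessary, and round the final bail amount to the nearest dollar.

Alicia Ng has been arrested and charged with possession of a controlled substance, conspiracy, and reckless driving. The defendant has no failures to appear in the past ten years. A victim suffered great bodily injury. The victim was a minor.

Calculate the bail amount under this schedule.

$14,274

Base amounts from the schedule: possession of a controlled substance $6,200; conspiracy $8,700; reckless driving $4,450.
Stacking rule: highest base plus 30% of each additional charge. Highest is conspiracy at $8,700. Additional: $6,200 × 30% = $1,860; $4,450 × 30% = $1,335. Combined base = $8,700 + $3,195 = $11,895.
Net percentage adjustment: +30% +10% −20% = +20%. $11,895 × 1.2 = $14,274.
$14,274 is at or above the $5,000 minimum.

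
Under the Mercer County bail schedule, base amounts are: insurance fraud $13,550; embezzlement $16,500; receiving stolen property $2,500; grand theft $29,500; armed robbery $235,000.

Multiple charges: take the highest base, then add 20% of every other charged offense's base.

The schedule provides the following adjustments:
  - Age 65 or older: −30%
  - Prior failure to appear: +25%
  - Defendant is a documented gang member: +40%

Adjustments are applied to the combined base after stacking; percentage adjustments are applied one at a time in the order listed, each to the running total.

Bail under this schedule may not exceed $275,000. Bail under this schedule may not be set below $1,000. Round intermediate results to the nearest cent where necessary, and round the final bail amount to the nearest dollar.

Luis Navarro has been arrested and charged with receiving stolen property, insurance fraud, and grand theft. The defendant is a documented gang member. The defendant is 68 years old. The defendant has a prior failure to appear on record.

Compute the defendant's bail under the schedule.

$40,070

Base amounts from the schedule: receiving stolen property $2,500; insurance fraud $13,550; grand theft $29,500.
Stacking rule: highest base plus 20% of each additional charge. Highest is grand theft at $29,500. Additional: $2,500 × 20% = $500; $13,550 × 20% = $2,710. Combined base = $29,500 + $3,210 = $32,710.
Age 65 or older (−30%): $32,710 × 0.7 = $22,897.
Prior failure to appear (+25%): $22,897 × 1.25 = $28,621.25.
Defendant is a documented gang member (+40%): $28,621.25 × 1.4 = $40,069.75.
$40,069.75 is within the $275,000 maximum.
$40,069.75 is at or above the $1,000 minimum.
Rounded to the nearest dollar: $40,070.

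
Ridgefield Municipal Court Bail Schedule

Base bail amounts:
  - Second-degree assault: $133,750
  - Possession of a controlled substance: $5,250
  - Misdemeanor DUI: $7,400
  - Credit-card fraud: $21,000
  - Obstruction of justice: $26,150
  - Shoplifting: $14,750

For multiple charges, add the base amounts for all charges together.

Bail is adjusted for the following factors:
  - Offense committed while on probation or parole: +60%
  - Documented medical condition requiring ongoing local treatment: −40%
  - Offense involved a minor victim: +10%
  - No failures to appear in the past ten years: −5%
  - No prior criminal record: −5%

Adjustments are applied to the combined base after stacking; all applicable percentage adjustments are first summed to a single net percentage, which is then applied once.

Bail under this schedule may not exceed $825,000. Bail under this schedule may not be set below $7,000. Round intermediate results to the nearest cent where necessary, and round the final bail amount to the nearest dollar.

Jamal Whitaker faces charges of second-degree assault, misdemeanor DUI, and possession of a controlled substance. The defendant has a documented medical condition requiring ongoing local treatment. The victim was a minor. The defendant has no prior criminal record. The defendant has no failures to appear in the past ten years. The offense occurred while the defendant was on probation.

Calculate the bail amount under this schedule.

Base amounts from the schedule: second-degree assault $133,750; misdemeanor DUI $7,400; possession of a controlled substance $5,250.
Stacking rule: sum of all bases. $133,750 + $7,400 + $5,250 = $146,400.
Net percentage adjustment: +60% −40% +10% −5% −5% = +20%. $146,400 × 1.2 = $175,680.
$175,680 is within the $825,000 maximum.
$175,680 is at or above the $7,000 minimum.

$175,680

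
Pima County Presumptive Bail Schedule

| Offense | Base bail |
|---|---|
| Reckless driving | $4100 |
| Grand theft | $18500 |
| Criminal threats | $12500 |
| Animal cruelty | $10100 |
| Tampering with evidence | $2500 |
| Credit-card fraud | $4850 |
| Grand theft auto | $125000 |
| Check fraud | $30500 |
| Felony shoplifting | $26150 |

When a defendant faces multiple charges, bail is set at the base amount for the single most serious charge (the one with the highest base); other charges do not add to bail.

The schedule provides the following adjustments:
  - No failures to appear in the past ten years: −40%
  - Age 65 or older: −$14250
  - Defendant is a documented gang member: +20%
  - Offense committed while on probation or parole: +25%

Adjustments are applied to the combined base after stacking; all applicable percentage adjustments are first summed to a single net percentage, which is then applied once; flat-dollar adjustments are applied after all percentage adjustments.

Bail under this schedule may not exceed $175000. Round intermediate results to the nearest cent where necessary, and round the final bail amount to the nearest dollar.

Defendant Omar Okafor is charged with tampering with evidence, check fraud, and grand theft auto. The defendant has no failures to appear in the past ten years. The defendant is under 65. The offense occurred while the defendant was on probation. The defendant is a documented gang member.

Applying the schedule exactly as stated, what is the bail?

$131250

Base amounts from the schedule: tampering with evidence $2500; check fraud $30500; grand theft auto $125000.
Stacking rule: use the highest base only. Highest is grand theft auto at $125000. Combined base = $125000.
Net percentage adjustment: −40% +20% +25% = +5%. $125000 × 1.05 = $131250.
$131250 is within the $175000 maximum.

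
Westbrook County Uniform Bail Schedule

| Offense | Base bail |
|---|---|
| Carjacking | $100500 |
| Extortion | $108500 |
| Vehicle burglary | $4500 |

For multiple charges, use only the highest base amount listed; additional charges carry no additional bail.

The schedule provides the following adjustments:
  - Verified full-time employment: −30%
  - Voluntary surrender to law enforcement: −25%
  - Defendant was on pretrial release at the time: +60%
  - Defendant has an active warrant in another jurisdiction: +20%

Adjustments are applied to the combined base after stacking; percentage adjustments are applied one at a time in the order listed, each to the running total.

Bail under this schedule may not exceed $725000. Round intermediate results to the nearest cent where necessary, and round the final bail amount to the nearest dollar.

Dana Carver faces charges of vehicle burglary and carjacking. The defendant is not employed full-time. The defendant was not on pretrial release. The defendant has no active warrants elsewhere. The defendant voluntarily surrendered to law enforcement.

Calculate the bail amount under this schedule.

Base amounts from the schedule: vehicle burglary $4500; carjacking $100500.
Stacking rule: use the highest base only. Highest is carjacking at $100500. Combined base = $100500.
Voluntary surrender to law enforcement (−25%): $100500 × 0.75 = $75375.
$75375 is within the $725000 maximum.

$75375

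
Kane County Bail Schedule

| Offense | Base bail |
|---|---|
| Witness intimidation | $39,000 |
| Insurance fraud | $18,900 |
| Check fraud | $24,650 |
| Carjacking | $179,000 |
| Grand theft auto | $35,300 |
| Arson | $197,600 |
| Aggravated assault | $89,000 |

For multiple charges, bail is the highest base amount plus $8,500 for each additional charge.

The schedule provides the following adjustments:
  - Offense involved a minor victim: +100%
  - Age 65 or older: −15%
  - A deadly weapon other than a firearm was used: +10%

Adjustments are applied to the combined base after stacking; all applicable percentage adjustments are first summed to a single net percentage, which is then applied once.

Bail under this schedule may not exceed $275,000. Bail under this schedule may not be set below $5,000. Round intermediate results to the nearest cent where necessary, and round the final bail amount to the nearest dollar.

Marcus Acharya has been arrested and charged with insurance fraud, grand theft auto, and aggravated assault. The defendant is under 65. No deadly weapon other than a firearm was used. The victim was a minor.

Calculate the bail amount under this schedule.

Base amounts from the schedule: insurance fraud $18,900; grand theft auto $35,300; aggravated assault $89,000.
Stacking rule: highest base plus $8,500 per additional charge. Highest is aggravated assault at $89,000; 2 additional charges → +$17,000. Combined base = $106,000.
Offense involved a minor victim (+100%): $106,000 × 2 = $212,000.
$212,000 is within the $275,000 maximum.
$212,000 is at or above the $5,000 minimum.

$212,000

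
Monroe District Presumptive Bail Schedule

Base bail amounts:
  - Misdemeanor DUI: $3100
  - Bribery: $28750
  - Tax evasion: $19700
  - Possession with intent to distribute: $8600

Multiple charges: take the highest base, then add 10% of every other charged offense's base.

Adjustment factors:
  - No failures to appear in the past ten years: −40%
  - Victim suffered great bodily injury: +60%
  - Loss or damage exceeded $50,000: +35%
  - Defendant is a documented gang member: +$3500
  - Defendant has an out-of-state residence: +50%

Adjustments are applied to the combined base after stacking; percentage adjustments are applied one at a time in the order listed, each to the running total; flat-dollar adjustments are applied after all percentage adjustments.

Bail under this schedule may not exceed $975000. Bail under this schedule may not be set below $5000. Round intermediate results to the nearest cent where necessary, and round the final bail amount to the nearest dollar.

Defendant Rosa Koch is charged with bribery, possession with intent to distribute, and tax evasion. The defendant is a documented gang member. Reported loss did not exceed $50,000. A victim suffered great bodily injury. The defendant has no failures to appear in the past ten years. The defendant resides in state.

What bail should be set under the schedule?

$33817

Base amounts from the schedule: bribery $28750; possession with intent to distribute $8600; tax evasion $19700.
Stacking rule: highest base plus 10% of each additional charge. Highest is bribery at $28750. Additional: $8600 × 10% = $860; $19700 × 10% = $1970. Combined base = $28750 + $2830 = $31580.
No failures to appear in the past ten years (−40%): $31580 × 0.6 = $18948.
Victim suffered great bodily injury (+60%): $18948 × 1.6 = $30316.80.
Defendant is a documented gang member (+$3500 flat): $30316.80 + $3500 = $33816.80.
$33816.80 is within the $975000 maximum.
$33816.80 is at or above the $5000 minimum.
Rounded to the nearest dollar: $33817.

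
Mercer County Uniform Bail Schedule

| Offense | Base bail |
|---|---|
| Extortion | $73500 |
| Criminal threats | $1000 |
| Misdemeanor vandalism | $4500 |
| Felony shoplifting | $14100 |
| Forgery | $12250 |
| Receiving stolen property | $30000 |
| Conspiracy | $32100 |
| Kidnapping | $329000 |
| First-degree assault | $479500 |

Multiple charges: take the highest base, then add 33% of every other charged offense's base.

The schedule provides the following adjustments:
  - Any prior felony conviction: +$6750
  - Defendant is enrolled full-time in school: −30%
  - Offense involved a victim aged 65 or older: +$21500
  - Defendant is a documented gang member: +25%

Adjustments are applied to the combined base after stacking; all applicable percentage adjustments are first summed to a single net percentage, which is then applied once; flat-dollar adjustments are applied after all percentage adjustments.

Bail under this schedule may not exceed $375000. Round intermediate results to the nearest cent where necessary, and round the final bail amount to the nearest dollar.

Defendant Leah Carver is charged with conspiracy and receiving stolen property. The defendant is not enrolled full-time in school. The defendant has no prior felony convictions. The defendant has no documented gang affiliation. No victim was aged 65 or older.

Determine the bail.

$42000

Base amounts from the schedule: conspiracy $32100; receiving stolen property $30000.
Stacking rule: highest base plus 33% of each additional charge. Highest is conspiracy at $32100. Additional: $30000 × 33% = $9900. Combined base = $32100 + $9900 = $42000.
No adjustment factors apply to this defendant.
$42000 is within the $375000 maximum.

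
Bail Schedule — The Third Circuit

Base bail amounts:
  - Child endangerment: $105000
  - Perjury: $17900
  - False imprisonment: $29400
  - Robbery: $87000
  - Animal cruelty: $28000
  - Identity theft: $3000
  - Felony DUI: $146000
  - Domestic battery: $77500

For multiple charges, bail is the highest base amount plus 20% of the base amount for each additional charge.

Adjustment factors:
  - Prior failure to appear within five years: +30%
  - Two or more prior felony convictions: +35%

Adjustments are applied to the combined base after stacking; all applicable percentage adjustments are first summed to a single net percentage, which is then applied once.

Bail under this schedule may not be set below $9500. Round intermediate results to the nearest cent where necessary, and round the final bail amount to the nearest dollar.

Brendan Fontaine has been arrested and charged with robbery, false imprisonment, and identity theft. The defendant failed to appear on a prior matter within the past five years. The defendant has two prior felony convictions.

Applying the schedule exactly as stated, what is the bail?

$154242

Base amounts from the schedule: robbery $87000; false imprisonment $29400; identity theft $3000.
Stacking rule: highest base plus 20% of each additional charge. Highest is robbery at $87000. Additional: $29400 × 20% = $5880; $3000 × 20% = $600. Combined base = $87000 + $6480 = $93480.
Net percentage adjustment: +30% +35% = +65%. $93480 × 1.65 = $154242.
$154242 is at or above the $9500 minimum.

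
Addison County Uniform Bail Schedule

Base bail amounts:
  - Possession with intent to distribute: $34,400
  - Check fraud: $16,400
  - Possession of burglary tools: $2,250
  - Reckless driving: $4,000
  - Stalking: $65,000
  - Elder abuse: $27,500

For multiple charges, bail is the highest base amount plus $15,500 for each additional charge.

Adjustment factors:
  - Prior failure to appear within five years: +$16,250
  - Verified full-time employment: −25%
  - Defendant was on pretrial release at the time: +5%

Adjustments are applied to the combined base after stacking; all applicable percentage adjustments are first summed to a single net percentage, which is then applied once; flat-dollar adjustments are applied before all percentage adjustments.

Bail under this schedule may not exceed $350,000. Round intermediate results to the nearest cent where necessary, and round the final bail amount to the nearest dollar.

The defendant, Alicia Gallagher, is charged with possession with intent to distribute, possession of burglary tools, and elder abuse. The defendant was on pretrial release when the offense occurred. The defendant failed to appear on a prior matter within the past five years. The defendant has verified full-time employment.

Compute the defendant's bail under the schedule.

$65,320

Base amounts from the schedule: possession with intent to distribute $34,400; possession of burglary tools $2,250; elder abuse $27,500.
Stacking rule: highest base plus $15,500 per additional charge. Highest is possession with intent to distribute at $34,400; 2 additional charges → +$31,000. Combined base = $65,400.
Prior failure to appear within five years (+$16,250 flat): $65,400 + $16,250 = $81,650.
Net percentage adjustment: −25% +5% = −20%. $81,650 × 0.8 = $65,320.
$65,320 is within the $350,000 maximum.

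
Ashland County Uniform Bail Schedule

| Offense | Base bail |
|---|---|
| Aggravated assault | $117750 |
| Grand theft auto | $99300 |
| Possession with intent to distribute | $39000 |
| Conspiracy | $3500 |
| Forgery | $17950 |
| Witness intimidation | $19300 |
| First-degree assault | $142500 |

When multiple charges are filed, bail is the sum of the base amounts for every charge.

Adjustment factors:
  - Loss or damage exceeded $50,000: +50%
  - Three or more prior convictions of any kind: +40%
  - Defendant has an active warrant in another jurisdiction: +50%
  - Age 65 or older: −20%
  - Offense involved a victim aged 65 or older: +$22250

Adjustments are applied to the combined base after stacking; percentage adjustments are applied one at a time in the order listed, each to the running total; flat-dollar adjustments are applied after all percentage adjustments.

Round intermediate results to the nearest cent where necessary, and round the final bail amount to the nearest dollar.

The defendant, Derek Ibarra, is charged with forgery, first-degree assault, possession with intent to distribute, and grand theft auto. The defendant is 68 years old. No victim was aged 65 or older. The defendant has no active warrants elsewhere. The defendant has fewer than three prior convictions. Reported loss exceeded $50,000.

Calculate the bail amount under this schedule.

Base amounts from the schedule: forgery $17950; first-degree assault $142500; possession with intent to distribute $39000; grand theft auto $99300.
Stacking rule: sum of all bases. $17950 + $142500 + $39000 + $99300 = $298750.
Loss or damage exceeded $50,000 (+50%): $298750 × 1.5 = $448125.
Age 65 or older (−20%): $448125 × 0.8 = $358500.

$358500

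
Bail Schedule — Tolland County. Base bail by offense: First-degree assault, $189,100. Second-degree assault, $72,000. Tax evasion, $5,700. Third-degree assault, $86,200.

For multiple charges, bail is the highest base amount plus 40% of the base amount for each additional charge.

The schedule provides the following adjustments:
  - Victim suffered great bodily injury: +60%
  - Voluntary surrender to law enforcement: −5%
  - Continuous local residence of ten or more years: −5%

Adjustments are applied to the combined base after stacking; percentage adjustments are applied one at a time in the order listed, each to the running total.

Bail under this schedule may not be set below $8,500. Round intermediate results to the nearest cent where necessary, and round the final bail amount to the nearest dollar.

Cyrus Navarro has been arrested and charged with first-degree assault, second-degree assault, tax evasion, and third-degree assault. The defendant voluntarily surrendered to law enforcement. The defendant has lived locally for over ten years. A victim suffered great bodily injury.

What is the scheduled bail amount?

$367,729

Base amounts from the schedule: first-degree assault $189,100; second-degree assault $72,000; tax evasion $5,700; third-degree assault $86,200.
Stacking rule: highest base plus 40% of each additional charge. Highest is first-degree assault at $189,100. Additional: $72,000 × 40% = $28,800; $5,700 × 40% = $2,280; $86,200 × 40% = $34,480. Combined base = $189,100 + $65,560 = $254,660.
Victim suffered great bodily injury (+60%): $254,660 × 1.6 = $407,456.
Voluntary surrender to law enforcement (−5%): $407,456 × 0.95 = $387,083.20.
Continuous local residence of ten or more years (−5%): $387,083.20 × 0.95 = $367,729.04.
$367,729.04 is at or above the $8,500 minimum.
Rounded to the nearest dollar: $367,729.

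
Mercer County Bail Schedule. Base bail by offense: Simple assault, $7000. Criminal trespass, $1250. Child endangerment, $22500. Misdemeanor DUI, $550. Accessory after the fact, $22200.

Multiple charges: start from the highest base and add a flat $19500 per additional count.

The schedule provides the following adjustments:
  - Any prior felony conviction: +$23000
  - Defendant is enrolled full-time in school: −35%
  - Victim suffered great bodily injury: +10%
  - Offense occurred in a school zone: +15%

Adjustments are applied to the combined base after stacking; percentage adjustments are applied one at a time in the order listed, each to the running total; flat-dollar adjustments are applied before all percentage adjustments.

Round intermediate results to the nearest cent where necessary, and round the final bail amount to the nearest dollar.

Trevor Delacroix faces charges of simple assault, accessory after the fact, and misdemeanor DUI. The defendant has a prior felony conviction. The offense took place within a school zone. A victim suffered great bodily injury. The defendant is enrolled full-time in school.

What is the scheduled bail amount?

Base amounts from the schedule: simple assault $7000; accessory after the fact $22200; misdemeanor DUI $550.
Stacking rule: highest base plus $19500 per additional charge. Highest is accessory after the fact at $22200; 2 additional charges → +$39000. Combined base = $61200.
Any prior felony conviction (+$23000 flat): $61200 + $23000 = $84200.
Defendant is enrolled full-time in school (−35%): $84200 × 0.65 = $54730.
Victim suffered great bodily injury (+10%): $54730 × 1.1 = $60203.
Offense occurred in a school zone (+15%): $60203 × 1.15 = $69233.45.
Rounded to the nearest dollar: $69233.

$69233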